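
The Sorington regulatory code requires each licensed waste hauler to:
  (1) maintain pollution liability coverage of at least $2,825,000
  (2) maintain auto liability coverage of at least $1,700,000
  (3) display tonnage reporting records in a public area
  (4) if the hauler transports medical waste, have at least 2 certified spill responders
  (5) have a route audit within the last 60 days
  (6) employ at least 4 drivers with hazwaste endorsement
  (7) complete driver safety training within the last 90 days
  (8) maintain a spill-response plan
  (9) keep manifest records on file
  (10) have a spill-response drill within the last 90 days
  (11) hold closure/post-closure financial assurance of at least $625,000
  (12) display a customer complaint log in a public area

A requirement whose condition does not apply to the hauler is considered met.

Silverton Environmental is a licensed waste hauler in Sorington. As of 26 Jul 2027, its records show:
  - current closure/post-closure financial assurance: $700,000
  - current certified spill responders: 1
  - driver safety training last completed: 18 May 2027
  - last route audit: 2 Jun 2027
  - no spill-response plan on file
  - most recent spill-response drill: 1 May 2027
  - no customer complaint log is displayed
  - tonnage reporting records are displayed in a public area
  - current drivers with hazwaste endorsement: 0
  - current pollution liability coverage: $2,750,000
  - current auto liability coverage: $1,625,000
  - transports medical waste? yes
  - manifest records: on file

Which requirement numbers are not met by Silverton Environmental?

1, 2, 4, 6, 8, 12

1. pollution liability coverage $2,750,000 < $2,825,000 → not met
2. auto liability coverage $1,625,000 < $1,700,000 → not met
3. tonnage reporting records present → met
4. condition 'transports medical waste' holds; certified spill responders 1 < 2 → not met
5. route audit 54 days ago vs limit 60 → met
6. drivers with hazwaste endorsement 0 < 4 → not met
7. driver safety training 69 days ago vs limit 90 → met
8. spill-response plan absent → not met
9. manifest records present → met
10. spill-response drill 86 days ago vs limit 90 → met
11. closure/post-closure financial assurance $700,000 ≥ $625,000 → met
12. customer complaint log absent → not met
Not met: 1, 2, 4, 6, 8, 12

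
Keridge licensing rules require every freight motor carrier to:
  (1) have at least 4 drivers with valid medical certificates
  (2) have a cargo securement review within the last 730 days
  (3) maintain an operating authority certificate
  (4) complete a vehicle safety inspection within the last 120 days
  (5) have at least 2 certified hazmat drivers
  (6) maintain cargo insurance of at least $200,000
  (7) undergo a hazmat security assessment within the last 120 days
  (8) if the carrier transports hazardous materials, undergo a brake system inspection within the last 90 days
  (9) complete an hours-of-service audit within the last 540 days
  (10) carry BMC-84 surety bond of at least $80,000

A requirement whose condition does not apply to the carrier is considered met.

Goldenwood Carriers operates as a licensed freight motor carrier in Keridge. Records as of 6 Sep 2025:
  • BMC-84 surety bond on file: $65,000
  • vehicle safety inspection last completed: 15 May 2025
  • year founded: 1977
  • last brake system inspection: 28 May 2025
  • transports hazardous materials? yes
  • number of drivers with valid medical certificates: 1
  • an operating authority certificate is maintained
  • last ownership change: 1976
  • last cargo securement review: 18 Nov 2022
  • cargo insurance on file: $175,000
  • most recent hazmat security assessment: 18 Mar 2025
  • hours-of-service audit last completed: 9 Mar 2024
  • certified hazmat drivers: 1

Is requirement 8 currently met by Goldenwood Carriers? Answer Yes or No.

8. condition 'transports hazardous materials' holds; brake system inspection 101 days ago vs limit 90 → not met

No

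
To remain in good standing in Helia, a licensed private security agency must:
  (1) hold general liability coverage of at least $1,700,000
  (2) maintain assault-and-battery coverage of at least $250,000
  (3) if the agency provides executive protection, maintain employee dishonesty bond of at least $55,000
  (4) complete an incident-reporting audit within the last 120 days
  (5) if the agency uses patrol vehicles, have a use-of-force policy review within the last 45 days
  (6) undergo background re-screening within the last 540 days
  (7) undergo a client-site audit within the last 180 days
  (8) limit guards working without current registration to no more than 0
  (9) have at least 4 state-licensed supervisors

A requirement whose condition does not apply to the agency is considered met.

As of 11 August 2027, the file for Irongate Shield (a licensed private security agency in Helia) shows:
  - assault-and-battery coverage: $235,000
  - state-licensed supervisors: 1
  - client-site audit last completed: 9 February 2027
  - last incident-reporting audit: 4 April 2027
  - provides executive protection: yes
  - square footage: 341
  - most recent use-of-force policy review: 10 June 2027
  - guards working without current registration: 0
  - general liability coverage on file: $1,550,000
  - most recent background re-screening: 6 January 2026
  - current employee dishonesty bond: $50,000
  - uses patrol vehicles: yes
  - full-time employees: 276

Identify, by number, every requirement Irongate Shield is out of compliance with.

1. general liability coverage $1,550,000 < $1,700,000 → not met
2. assault-and-battery coverage $235,000 < $250,000 → not met
3. condition 'provides executive protection' holds; employee dishonesty bond $50,000 < $55,000 → not met
4. incident-reporting audit 129 days ago vs limit 120 → not met
5. condition 'uses patrol vehicles' holds; use-of-force policy review 62 days ago vs limit 45 → not met
6. background re-screening 582 days ago vs limit 540 → not met
7. client-site audit 183 days ago vs limit 180 → not met
8. guards working without current registration 0 ≤ 0 → met
9. state-licensed supervisors 1 < 4 → not met
Not met: 1, 2, 3, 4, 5, 6, 7, 9

1, 2, 3, 4, 5, 6, 7, 9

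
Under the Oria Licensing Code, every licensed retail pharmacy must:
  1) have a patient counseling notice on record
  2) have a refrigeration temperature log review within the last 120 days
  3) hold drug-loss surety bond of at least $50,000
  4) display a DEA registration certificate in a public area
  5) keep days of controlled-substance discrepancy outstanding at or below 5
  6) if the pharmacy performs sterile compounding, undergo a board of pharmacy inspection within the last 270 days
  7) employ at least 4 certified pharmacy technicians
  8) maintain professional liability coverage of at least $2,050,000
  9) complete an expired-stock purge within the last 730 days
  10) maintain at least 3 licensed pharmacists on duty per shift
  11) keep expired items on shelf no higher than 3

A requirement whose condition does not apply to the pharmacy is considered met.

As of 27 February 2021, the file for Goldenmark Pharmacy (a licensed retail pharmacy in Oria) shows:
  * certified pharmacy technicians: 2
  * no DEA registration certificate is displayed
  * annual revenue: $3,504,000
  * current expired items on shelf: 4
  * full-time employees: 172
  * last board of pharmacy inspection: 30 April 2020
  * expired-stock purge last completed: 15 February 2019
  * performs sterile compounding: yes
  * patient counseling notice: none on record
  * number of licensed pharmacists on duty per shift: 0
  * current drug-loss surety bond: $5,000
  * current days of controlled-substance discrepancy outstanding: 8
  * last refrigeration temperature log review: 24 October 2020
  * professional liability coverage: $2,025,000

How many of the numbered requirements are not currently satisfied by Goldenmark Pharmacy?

1. patient counseling notice absent → not met
2. refrigeration temperature log review 126 days ago vs limit 120 → not met
3. drug-loss surety bond $5,000 < $50,000 → not met
4. DEA registration certificate absent → not met
5. days of controlled-substance discrepancy outstanding 8 > 5 → not met
6. condition 'performs sterile compounding' holds; board of pharmacy inspection 303 days ago vs limit 270 → not met
7. certified pharmacy technicians 2 < 4 → not met
8. professional liability coverage $2,025,000 < $2,050,000 → not met
9. expired-stock purge 743 days ago vs limit 730 → not met
10. licensed pharmacists on duty per shift 0 < 3 → not met
11. expired items on shelf 4 > 3 → not met
Not met: 11 of 11

11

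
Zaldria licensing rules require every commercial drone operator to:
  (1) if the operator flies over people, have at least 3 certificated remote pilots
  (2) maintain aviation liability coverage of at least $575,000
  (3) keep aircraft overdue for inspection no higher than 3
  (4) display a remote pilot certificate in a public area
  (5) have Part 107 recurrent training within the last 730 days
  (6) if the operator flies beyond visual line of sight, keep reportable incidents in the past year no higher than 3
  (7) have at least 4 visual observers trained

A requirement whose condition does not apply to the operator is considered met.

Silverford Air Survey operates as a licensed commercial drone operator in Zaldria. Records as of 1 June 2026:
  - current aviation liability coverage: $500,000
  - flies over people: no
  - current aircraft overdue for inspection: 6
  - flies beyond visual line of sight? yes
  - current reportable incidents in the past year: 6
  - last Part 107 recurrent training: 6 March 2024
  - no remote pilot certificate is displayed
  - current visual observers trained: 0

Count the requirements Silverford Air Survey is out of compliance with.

6

1. condition 'flies over people' does not hold → requirement n/a → met
2. aviation liability coverage $500,000 < $575,000 → not met
3. aircraft overdue for inspection 6 > 3 → not met
4. remote pilot certificate absent → not met
5. Part 107 recurrent training 817 days ago vs limit 730 → not met
6. condition 'flies beyond visual line of sight' holds; reportable incidents in the past year 6 > 3 → not met
7. visual observers trained 0 < 4 → not met
Not met: 6 of 7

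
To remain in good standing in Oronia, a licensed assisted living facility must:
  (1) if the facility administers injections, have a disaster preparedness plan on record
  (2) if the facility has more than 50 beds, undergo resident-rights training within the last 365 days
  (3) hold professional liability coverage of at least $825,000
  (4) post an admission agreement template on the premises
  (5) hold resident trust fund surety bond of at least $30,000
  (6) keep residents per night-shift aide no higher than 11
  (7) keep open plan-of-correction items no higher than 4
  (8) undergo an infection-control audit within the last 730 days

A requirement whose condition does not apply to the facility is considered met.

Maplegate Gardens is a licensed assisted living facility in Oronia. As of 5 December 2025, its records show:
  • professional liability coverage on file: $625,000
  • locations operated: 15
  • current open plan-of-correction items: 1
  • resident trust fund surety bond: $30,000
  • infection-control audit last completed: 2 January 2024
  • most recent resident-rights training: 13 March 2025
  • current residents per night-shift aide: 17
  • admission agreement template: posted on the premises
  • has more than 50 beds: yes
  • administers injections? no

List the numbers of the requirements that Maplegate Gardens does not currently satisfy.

3, 6

1. condition 'administers injections' does not hold → requirement n/a → met
2. condition 'has more than 50 beds' holds; resident-rights training 267 days ago vs limit 365 → met
3. professional liability coverage $625,000 < $825,000 → not met
4. admission agreement template present → met
5. resident trust fund surety bond $30,000 ≥ $30,000 → met
6. residents per night-shift aide 17 > 11 → not met
7. open plan-of-correction items 1 ≤ 4 → met
8. infection-control audit 703 days ago vs limit 730 → met
Not met: 3, 6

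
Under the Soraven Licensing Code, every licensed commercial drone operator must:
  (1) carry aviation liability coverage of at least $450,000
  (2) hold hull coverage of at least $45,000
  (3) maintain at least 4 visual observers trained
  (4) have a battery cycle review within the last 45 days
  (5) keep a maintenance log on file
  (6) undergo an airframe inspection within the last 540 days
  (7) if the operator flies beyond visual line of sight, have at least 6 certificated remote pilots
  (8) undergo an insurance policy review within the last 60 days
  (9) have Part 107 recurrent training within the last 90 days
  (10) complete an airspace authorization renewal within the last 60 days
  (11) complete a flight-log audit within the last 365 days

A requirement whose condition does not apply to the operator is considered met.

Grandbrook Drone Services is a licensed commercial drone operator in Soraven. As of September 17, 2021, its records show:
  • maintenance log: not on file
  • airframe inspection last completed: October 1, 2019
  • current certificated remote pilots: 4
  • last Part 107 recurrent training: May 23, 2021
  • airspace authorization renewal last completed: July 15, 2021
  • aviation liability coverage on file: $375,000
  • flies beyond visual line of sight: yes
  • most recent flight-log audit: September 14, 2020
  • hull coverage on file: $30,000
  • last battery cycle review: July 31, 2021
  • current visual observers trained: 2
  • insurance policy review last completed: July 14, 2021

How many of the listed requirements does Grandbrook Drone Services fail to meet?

11

1. aviation liability coverage $375,000 < $450,000 → not met
2. hull coverage $30,000 < $45,000 → not met
3. visual observers trained 2 < 4 → not met
4. battery cycle review 48 days ago vs limit 45 → not met
5. maintenance log absent → not met
6. airframe inspection 717 days ago vs limit 540 → not met
7. condition 'flies beyond visual line of sight' holds; certificated remote pilots 4 < 6 → not met
8. insurance policy review 65 days ago vs limit 60 → not met
9. Part 107 recurrent training 117 days ago vs limit 90 → not met
10. airspace authorization renewal 64 days ago vs limit 60 → not met
11. flight-log audit 368 days ago vs limit 365 → not met
Not met: 11 of 11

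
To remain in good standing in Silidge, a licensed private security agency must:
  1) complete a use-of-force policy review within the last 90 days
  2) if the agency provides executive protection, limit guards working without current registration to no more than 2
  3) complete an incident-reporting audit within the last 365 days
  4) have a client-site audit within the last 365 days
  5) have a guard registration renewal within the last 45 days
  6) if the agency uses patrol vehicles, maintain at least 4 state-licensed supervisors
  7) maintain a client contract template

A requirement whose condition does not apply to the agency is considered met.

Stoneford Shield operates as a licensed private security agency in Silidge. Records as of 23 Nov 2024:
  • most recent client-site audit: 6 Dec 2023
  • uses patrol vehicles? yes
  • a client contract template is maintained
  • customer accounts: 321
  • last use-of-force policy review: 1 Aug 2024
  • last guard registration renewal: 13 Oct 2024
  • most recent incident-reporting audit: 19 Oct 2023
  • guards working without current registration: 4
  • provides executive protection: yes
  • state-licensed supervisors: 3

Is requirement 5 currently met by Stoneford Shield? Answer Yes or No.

5. guard registration renewal 41 days ago vs limit 45 → met

Yes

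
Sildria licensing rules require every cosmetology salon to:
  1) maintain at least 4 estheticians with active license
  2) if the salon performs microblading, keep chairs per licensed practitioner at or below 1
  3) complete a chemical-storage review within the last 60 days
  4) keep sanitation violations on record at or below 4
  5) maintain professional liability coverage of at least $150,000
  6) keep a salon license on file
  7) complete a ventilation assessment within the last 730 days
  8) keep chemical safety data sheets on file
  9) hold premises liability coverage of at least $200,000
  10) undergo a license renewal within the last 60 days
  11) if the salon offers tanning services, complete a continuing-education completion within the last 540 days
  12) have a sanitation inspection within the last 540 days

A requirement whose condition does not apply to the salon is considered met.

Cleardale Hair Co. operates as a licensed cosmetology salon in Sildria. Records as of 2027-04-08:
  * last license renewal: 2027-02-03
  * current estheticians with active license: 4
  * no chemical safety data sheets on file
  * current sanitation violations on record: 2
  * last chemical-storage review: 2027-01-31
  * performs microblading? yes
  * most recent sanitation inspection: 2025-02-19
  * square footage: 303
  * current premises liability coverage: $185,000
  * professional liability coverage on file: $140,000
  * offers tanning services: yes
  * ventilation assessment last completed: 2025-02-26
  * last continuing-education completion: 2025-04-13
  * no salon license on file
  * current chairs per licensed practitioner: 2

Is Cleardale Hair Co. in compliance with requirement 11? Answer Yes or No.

11. condition 'offers tanning services' holds; continuing-education completion 725 days ago vs limit 540 → not met

No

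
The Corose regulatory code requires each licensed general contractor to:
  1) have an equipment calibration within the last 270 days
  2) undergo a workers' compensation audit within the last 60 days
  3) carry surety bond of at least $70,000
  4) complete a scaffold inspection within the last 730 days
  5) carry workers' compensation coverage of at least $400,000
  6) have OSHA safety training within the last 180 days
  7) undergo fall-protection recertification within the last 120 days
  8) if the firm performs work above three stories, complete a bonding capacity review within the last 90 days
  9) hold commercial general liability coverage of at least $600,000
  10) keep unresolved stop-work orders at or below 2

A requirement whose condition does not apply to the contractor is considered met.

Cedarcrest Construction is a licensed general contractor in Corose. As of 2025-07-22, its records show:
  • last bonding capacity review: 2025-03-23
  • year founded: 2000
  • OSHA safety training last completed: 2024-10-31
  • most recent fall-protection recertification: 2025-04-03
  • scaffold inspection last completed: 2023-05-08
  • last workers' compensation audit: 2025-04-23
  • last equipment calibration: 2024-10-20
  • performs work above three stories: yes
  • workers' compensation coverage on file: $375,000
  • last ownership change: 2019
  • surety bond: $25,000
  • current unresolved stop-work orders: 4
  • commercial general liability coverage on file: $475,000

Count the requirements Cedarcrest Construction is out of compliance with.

9

1. equipment calibration 275 days ago vs limit 270 → not met
2. workers' compensation audit 90 days ago vs limit 60 → not met
3. surety bond $25,000 < $70,000 → not met
4. scaffold inspection 806 days ago vs limit 730 → not met
5. workers' compensation coverage $375,000 < $400,000 → not met
6. OSHA safety training 264 days ago vs limit 180 → not met
7. fall-protection recertification 110 days ago vs limit 120 → met
8. condition 'performs work above three stories' holds; bonding capacity review 121 days ago vs limit 90 → not met
9. commercial general liability coverage $475,000 < $600,000 → not met
10. unresolved stop-work orders 4 > 2 → not met
Not met: 9 of 10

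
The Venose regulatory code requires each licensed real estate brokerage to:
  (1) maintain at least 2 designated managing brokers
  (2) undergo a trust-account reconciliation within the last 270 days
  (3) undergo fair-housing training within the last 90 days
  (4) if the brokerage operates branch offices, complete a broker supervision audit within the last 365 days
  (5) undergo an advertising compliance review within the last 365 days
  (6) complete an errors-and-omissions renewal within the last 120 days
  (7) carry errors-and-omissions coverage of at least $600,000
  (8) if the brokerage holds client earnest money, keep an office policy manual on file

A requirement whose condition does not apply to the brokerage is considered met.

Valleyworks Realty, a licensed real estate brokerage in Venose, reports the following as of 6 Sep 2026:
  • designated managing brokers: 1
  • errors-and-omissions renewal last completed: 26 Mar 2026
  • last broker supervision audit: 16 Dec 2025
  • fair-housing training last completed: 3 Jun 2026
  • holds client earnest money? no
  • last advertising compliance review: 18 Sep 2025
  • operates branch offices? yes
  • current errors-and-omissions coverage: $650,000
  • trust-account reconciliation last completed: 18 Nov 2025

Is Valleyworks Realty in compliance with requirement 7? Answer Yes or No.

Yes

7. errors-and-omissions coverage $650,000 ≥ $600,000 → met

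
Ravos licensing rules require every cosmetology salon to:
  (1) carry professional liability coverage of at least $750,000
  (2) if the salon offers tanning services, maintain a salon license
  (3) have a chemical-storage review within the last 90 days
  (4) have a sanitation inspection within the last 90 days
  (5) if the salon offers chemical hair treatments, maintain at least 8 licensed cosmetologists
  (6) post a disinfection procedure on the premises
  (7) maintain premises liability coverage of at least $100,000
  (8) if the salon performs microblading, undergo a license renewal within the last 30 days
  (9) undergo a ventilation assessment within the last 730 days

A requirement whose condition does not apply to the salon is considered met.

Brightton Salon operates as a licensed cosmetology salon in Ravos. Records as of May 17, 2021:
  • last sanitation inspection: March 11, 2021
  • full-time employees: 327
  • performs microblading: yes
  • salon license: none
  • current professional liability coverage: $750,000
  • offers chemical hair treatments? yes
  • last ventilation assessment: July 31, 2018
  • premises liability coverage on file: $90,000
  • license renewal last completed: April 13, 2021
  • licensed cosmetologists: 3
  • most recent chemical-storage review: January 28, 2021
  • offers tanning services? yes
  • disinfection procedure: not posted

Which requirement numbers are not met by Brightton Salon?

1. professional liability coverage $750,000 ≥ $750,000 → met
2. condition 'offers tanning services' holds; salon license absent → not met
3. chemical-storage review 109 days ago vs limit 90 → not met
4. sanitation inspection 67 days ago vs limit 90 → met
5. condition 'offers chemical hair treatments' holds; licensed cosmetologists 3 < 8 → not met
6. disinfection procedure absent → not met
7. premises liability coverage $90,000 < $100,000 → not met
8. condition 'performs microblading' holds; license renewal 34 days ago vs limit 30 → not met
9. ventilation assessment 1021 days ago vs limit 730 → not met
Not met: 2, 3, 5, 6, 7, 8, 9

2, 3, 5, 6, 7, 8, 9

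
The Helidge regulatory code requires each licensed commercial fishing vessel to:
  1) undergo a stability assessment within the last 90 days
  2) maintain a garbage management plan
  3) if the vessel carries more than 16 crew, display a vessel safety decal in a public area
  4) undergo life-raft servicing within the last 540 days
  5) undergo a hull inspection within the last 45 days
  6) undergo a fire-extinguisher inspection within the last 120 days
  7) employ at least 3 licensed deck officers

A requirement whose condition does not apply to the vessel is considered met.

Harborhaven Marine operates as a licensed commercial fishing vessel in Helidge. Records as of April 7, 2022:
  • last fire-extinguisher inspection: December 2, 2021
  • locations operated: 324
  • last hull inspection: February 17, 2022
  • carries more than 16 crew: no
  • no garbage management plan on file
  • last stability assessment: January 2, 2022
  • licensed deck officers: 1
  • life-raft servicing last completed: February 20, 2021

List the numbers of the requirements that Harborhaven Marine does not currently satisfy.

1. stability assessment 95 days ago vs limit 90 → not met
2. garbage management plan absent → not met
3. condition 'carries more than 16 crew' does not hold → requirement n/a → met
4. life-raft servicing 411 days ago vs limit 540 → met
5. hull inspection 49 days ago vs limit 45 → not met
6. fire-extinguisher inspection 126 days ago vs limit 120 → not met
7. licensed deck officers 1 < 3 → not met
Not met: 1, 2, 5, 6, 7

1, 2, 5, 6, 7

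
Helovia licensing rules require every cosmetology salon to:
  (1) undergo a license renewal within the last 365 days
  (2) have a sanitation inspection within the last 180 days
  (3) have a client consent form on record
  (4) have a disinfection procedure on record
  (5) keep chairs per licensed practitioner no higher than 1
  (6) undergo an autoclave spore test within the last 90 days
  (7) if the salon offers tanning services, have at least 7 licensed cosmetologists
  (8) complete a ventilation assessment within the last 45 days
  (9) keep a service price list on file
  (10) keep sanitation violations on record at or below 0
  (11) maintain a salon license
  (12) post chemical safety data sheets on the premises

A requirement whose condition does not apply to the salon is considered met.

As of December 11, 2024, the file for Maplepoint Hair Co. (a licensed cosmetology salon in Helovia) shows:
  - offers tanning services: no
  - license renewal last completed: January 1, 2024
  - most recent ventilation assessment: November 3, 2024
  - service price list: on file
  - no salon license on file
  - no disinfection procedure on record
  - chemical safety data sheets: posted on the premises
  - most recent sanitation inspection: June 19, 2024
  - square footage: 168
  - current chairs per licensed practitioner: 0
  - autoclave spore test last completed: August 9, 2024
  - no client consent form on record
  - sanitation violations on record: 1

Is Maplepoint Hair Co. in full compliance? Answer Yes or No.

No

1. license renewal 345 days ago vs limit 365 → met
2. sanitation inspection 175 days ago vs limit 180 → met
3. client consent form absent → not met
4. disinfection procedure absent → not met
5. chairs per licensed practitioner 0 ≤ 1 → met
6. autoclave spore test 124 days ago vs limit 90 → not met
7. condition 'offers tanning services' does not hold → requirement n/a → met
8. ventilation assessment 38 days ago vs limit 45 → met
9. service price list present → met
10. sanitation violations on record 1 > 0 → not met
11. salon license absent → not met
12. chemical safety data sheets present → met
Not met: 3, 4, 6, 10, 11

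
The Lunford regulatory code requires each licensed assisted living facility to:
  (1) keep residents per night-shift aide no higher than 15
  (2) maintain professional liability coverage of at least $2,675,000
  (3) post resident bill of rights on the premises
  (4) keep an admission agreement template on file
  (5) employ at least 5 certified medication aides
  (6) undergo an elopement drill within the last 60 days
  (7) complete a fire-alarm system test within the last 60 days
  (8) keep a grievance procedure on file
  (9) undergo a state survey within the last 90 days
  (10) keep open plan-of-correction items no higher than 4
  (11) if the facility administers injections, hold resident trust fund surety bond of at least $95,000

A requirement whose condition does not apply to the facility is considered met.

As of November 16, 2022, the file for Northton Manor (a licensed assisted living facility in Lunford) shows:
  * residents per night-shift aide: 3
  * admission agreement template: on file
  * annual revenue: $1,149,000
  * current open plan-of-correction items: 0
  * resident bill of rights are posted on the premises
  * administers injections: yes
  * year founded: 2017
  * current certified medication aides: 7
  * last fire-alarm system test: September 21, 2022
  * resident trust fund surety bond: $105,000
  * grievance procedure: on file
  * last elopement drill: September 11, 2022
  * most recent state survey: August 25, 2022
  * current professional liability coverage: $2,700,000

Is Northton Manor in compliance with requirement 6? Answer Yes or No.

No

6. elopement drill 66 days ago vs limit 60 → not met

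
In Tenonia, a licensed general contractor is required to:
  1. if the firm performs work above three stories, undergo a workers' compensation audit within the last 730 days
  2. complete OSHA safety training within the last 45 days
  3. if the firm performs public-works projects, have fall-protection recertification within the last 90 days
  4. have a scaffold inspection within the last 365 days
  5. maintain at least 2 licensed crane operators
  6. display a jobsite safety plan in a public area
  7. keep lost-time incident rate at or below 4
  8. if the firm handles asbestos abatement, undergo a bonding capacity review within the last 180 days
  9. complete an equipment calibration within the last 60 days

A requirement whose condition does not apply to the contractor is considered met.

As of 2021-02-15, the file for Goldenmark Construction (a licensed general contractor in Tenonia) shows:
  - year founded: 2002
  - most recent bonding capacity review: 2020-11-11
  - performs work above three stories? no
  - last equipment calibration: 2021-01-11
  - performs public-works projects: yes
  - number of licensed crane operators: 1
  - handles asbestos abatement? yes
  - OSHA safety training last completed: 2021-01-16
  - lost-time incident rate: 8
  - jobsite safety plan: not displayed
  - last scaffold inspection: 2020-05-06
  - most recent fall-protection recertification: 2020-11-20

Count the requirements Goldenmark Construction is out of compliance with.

1. condition 'performs work above three stories' does not hold → requirement n/a → met
2. OSHA safety training 30 days ago vs limit 45 → met
3. condition 'performs public-works projects' holds; fall-protection recertification 87 days ago vs limit 90 → met
4. scaffold inspection 285 days ago vs limit 365 → met
5. licensed crane operators 1 < 2 → not met
6. jobsite safety plan absent → not met
7. lost-time incident rate 8 > 4 → not met
8. condition 'handles asbestos abatement' holds; bonding capacity review 96 days ago vs limit 180 → met
9. equipment calibration 35 days ago vs limit 60 → met
Not met: 3 of 9

3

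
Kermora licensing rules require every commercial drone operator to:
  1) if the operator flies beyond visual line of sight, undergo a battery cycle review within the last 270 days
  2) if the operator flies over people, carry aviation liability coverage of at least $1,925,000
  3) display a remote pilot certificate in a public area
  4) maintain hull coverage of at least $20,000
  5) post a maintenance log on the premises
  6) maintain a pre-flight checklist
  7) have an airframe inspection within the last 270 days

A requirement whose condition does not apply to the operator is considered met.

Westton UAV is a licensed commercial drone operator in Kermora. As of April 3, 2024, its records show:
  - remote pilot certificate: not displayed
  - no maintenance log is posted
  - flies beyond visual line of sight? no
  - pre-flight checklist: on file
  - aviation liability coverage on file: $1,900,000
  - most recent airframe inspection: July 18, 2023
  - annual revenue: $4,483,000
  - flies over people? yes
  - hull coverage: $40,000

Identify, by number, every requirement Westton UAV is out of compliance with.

2, 3, 5

1. condition 'flies beyond visual line of sight' does not hold → requirement n/a → met
2. condition 'flies over people' holds; aviation liability coverage $1,900,000 < $1,925,000 → not met
3. remote pilot certificate absent → not met
4. hull coverage $40,000 ≥ $20,000 → met
5. maintenance log absent → not met
6. pre-flight checklist present → met
7. airframe inspection 260 days ago vs limit 270 → met
Not met: 2, 3, 5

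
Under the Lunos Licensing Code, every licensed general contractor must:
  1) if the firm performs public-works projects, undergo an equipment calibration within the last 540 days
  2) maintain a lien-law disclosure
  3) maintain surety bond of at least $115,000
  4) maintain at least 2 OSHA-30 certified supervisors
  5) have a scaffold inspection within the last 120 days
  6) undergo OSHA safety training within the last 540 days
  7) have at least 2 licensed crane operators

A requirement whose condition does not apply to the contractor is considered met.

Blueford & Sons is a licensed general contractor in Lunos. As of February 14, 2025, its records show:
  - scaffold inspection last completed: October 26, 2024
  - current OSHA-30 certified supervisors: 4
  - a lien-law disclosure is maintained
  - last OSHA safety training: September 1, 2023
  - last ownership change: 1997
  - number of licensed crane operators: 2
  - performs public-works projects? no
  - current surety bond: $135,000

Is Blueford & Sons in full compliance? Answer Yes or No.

Yes

1. condition 'performs public-works projects' does not hold → requirement n/a → met
2. lien-law disclosure present → met
3. surety bond $135,000 ≥ $115,000 → met
4. OSHA-30 certified supervisors 4 ≥ 2 → met
5. scaffold inspection 111 days ago vs limit 120 → met
6. OSHA safety training 532 days ago vs limit 540 → met
7. licensed crane operators 2 ≥ 2 → met
All met.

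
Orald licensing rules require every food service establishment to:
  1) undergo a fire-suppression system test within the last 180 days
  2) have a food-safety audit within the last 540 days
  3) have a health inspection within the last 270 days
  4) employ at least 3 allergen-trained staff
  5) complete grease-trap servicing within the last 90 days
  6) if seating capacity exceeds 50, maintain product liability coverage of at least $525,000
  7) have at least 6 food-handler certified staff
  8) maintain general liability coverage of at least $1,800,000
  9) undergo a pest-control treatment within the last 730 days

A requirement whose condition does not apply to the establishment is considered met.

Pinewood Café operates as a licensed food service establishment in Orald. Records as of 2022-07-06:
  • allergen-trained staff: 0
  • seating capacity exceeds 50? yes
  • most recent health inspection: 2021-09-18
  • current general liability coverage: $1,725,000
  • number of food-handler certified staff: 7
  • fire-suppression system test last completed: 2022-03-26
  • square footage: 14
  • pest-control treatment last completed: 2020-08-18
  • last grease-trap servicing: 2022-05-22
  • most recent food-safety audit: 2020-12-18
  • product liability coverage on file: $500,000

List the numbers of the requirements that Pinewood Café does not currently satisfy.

2, 3, 4, 6, 8

1. fire-suppression system test 102 days ago vs limit 180 → met
2. food-safety audit 565 days ago vs limit 540 → not met
3. health inspection 291 days ago vs limit 270 → not met
4. allergen-trained staff 0 < 3 → not met
5. grease-trap servicing 45 days ago vs limit 90 → met
6. condition 'seating capacity exceeds 50' holds; product liability coverage $500,000 < $525,000 → not met
7. food-handler certified staff 7 ≥ 6 → met
8. general liability coverage $1,725,000 < $1,800,000 → not met
9. pest-control treatment 687 days ago vs limit 730 → met
Not met: 2, 3, 4, 6, 8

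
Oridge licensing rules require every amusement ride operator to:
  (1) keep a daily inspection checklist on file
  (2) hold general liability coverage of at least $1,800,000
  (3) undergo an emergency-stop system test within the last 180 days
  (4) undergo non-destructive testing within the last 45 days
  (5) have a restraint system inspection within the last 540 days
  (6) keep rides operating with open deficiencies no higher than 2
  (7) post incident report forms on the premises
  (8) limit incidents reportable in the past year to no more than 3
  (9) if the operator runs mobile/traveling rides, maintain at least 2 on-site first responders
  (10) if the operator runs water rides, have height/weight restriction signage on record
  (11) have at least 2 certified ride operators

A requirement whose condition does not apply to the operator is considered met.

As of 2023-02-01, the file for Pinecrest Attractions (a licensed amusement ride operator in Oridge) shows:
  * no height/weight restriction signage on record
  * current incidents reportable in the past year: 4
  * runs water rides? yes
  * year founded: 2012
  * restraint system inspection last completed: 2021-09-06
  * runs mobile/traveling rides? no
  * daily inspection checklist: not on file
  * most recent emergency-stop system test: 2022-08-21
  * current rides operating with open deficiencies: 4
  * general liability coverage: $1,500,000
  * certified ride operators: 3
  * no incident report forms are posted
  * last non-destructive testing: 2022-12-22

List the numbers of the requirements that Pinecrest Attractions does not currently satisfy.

1. daily inspection checklist absent → not met
2. general liability coverage $1,500,000 < $1,800,000 → not met
3. emergency-stop system test 164 days ago vs limit 180 → met
4. non-destructive testing 41 days ago vs limit 45 → met
5. restraint system inspection 513 days ago vs limit 540 → met
6. rides operating with open deficiencies 4 > 2 → not met
7. incident report forms absent → not met
8. incidents reportable in the past year 4 > 3 → not met
9. condition 'runs mobile/traveling rides' does not hold → requirement n/a → met
10. condition 'runs water rides' holds; height/weight restriction signage absent → not met
11. certified ride operators 3 ≥ 2 → met
Not met: 1, 2, 6, 7, 8, 10

1, 2, 6, 7, 8, 10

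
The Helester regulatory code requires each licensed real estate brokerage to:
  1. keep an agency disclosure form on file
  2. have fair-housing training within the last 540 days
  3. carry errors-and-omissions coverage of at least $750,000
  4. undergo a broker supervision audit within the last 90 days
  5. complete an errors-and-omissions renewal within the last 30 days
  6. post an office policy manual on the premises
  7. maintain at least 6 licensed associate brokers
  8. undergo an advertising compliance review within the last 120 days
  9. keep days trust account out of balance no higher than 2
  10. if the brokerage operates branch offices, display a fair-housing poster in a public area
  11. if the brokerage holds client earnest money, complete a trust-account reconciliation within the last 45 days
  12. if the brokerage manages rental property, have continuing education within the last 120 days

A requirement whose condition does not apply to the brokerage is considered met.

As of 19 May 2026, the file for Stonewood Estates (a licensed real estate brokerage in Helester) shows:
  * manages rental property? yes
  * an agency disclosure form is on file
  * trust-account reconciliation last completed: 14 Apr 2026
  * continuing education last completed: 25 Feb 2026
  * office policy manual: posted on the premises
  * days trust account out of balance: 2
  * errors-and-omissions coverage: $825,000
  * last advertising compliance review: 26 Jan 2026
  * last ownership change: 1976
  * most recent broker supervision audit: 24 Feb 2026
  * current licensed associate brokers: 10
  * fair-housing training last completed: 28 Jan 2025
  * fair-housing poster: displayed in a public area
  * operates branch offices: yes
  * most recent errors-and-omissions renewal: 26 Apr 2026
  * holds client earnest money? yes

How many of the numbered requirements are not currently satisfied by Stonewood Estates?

0

1. agency disclosure form present → met
2. fair-housing training 476 days ago vs limit 540 → met
3. errors-and-omissions coverage $825,000 ≥ $750,000 → met
4. broker supervision audit 84 days ago vs limit 90 → met
5. errors-and-omissions renewal 23 days ago vs limit 30 → met
6. office policy manual present → met
7. licensed associate brokers 10 ≥ 6 → met
8. advertising compliance review 113 days ago vs limit 120 → met
9. days trust account out of balance 2 ≤ 2 → met
10. condition 'operates branch offices' holds; fair-housing poster present → met
11. condition 'holds client earnest money' holds; trust-account reconciliation 35 days ago vs limit 45 → met
12. condition 'manages rental property' holds; continuing education 83 days ago vs limit 120 → met
Not met: 0 of 12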